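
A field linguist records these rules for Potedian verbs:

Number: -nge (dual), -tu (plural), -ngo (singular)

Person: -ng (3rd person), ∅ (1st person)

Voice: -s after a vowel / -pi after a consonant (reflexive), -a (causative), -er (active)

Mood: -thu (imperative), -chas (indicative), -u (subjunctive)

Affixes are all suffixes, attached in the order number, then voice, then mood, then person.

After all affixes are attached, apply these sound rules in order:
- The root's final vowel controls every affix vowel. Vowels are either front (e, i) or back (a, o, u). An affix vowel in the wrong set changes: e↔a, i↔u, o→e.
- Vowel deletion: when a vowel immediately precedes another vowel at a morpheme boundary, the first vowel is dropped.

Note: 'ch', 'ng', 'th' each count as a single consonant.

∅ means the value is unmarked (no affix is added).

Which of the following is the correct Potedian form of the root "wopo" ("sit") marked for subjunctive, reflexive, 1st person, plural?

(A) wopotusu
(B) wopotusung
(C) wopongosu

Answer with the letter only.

Attach number plural -tu → wopotu.
Attach voice reflexive -s (after vowel 'u') → wopotus.
Attach mood subjunctive -u → wopotusu.
person = 1st person: zero marking, form stays wopotusu.
Vowel harmony: no change.
Vowel deletion: no change.
So the correct form is wopotusu, option (A).
(B) wopotusung is wrong: it uses 3rd person instead of 1st person for person.
(C) wopongosu is wrong: it uses singular instead of plural for number.

A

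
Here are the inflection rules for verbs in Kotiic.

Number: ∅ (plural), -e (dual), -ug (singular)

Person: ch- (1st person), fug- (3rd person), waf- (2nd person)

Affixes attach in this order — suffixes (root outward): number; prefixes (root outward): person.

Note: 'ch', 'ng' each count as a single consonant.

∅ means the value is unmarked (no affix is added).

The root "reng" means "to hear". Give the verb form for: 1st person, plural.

chreng

Attach person 1st person ch- → chreng.
number = plural: zero marking, form stays chreng.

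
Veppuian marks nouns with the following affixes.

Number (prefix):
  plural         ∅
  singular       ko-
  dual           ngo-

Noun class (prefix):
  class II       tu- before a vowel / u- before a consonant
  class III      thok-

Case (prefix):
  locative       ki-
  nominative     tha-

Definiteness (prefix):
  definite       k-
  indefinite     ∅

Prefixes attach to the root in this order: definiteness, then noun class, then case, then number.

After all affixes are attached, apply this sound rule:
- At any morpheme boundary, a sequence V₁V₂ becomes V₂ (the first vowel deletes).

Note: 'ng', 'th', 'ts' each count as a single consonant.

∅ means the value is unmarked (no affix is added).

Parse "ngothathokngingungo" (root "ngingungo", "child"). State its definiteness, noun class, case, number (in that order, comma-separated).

indefinite, class III, nominative, dual

Segment: ngo-tha-thok-ngingungo.
definiteness: ∅ → indefinite.
noun class: thok- → class III.
case: tha- → nominative.
number: ngo- → dual.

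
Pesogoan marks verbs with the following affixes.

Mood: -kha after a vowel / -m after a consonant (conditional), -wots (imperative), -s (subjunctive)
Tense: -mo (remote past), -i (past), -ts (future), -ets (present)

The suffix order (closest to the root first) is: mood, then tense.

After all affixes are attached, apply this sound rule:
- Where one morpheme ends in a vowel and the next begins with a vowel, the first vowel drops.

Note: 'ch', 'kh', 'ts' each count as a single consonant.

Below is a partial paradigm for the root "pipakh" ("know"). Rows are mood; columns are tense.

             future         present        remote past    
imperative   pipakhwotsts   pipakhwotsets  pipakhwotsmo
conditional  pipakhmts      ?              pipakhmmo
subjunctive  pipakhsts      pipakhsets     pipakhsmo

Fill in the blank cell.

pipakhmets

Attach mood conditional -m (after consonant 'kh') → pipakhm.
Attach tense present -ets → pipakhmets.
Vowel deletion: no change.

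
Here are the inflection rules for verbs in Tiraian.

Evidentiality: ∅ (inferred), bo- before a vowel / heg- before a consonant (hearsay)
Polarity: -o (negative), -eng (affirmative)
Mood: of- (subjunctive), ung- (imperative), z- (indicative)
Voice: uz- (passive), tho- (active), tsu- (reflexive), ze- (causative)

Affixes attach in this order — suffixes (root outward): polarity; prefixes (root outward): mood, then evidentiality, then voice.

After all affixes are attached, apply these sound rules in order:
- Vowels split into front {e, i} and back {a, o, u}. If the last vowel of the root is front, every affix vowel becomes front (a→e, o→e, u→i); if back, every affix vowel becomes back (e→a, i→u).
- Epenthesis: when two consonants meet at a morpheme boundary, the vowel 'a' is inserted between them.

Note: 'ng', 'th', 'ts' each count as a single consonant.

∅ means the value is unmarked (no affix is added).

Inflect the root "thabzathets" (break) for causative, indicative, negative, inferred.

Attach mood indicative z- → zthabzathets.
evidentiality = inferred: zero marking, form stays zthabzathets.
Attach polarity negative -o → zthabzathetso.
Attach voice causative ze- → zezthabzathetso.
Apply vowel harmony: zezthabzathetso → zezthabzathetse.
Apply epenthesis: zezthabzathetse → zezathabzathetse.

zezathabzathetse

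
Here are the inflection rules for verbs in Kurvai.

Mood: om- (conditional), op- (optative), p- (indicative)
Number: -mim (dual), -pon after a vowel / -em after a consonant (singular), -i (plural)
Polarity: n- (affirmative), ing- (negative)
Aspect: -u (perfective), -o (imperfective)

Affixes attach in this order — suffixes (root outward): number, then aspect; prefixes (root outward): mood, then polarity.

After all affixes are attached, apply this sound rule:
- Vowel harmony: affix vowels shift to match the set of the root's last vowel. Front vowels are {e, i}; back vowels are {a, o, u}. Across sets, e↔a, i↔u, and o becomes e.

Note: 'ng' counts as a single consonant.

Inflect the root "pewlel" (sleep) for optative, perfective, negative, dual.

Attach number dual -mim → pewlelmim.
Attach aspect perfective -u → pewlelmimu.
Attach mood optative op- → oppewlelmimu.
Attach polarity negative ing- → ingoppewlelmimu.
Apply vowel harmony: ingoppewlelmimu → ingeppewlelmimi.

ingeppewlelmimi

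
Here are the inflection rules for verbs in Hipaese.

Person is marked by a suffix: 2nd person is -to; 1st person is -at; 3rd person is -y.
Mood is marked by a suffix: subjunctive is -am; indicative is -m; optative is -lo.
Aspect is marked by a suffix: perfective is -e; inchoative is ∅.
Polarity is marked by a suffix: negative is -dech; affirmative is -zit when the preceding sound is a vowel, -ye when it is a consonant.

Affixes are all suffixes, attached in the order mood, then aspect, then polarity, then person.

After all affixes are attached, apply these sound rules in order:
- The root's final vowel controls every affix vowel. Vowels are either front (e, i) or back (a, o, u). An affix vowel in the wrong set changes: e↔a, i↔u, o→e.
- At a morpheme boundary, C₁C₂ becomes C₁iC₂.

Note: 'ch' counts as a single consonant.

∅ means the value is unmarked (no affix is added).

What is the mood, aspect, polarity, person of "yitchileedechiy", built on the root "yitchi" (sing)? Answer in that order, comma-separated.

optative, perfective, negative, 3rd person

Segment: yitchi-lo-e-dech-y.
mood: -lo → optative.
aspect: -e → perfective.
polarity: -dech → negative.
person: -y → 3rd person.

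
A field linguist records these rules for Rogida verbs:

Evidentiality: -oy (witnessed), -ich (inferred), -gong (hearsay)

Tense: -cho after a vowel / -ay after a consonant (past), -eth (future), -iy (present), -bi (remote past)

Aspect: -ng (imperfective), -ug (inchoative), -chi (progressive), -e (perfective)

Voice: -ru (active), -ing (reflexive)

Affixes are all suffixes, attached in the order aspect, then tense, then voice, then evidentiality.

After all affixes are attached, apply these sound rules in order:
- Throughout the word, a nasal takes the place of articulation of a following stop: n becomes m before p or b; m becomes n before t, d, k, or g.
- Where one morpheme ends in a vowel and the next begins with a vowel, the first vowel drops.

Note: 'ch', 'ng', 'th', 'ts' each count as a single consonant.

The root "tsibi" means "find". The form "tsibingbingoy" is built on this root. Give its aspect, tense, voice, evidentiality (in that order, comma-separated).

Segment: tsibi-ng-bi-ing-oy.
aspect: -ng → imperfective.
tense: -bi → remote past.
voice: -ing → reflexive.
evidentiality: -oy → witnessed.

imperfective, remote past, reflexive, witnessed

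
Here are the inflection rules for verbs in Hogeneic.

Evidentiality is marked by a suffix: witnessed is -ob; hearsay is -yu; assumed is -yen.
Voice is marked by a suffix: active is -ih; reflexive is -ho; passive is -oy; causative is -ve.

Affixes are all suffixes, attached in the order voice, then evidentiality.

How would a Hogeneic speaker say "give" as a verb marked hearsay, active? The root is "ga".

Attach voice active -ih → gaih.
Attach evidentiality hearsay -yu → gaihyu.

gaihyu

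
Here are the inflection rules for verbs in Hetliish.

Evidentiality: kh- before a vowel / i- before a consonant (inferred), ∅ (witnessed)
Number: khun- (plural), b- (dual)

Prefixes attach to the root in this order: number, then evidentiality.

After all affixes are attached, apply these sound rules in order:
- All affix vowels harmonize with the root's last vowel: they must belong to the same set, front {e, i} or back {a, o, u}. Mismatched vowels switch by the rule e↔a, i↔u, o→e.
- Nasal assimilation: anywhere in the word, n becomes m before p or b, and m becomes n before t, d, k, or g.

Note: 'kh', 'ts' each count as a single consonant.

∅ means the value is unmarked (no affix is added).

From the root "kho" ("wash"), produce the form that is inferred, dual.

Attach number dual b- → bkho.
Attach evidentiality inferred i- (before consonant 'b') → ibkho.
Apply vowel harmony: ibkho → ubkho.
Nasal assimilation: no change.

ubkho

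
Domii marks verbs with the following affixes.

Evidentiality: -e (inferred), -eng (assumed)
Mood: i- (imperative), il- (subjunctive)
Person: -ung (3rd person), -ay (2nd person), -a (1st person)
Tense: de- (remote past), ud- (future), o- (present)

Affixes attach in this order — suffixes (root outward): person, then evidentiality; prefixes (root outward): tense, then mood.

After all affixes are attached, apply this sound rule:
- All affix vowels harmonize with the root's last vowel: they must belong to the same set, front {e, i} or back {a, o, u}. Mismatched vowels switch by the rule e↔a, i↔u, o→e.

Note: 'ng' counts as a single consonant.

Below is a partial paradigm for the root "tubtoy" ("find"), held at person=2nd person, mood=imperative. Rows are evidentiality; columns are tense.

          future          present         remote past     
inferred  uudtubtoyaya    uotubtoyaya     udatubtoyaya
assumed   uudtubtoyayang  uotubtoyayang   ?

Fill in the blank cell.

udatubtoyayang

Attach person 2nd person -ay → tubtoyay.
Attach evidentiality assumed -eng → tubtoyayeng.
Attach tense remote past de- → detubtoyayeng.
Attach mood imperative i- → idetubtoyayeng.
Apply vowel harmony: idetubtoyayeng → udatubtoyayang.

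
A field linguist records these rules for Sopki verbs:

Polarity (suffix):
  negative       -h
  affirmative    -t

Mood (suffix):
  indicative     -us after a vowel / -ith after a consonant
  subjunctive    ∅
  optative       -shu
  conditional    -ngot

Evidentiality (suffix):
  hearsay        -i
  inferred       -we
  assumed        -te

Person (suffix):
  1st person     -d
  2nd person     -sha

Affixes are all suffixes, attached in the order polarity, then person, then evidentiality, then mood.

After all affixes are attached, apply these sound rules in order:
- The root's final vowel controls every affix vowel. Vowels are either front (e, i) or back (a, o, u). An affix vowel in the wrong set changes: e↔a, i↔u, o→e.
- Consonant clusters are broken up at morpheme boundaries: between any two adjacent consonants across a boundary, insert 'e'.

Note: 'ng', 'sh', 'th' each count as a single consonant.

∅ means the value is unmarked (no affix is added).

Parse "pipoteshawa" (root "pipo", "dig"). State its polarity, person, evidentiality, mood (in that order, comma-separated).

affirmative, 2nd person, inferred, subjunctive

Segment: pipo-t-sha-we.
polarity: -t → affirmative.
person: -sha → 2nd person.
evidentiality: -we → inferred.
mood: ∅ → subjunctive.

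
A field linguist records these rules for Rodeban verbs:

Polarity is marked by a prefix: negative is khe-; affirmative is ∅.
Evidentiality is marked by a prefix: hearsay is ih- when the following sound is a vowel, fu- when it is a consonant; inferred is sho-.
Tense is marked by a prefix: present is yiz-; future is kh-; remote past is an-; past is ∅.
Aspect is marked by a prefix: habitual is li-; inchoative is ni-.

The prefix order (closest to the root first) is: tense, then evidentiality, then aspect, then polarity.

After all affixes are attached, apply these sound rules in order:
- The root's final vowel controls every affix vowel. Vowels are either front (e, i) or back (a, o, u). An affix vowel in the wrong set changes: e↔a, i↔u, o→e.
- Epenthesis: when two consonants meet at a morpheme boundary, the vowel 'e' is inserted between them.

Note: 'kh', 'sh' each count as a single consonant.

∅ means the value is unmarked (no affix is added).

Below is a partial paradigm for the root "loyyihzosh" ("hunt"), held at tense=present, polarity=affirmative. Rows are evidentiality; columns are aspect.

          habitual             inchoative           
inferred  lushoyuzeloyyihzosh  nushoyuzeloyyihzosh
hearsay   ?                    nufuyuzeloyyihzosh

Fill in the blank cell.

Attach tense present yiz- → yizloyyihzosh.
Attach evidentiality hearsay fu- (before consonant 'y') → fuyizloyyihzosh.
Attach aspect habitual li- → lifuyizloyyihzosh.
polarity = affirmative: zero marking, form stays lifuyizloyyihzosh.
Apply vowel harmony: lifuyizloyyihzosh → lufuyuzloyyihzosh.
Apply epenthesis: lufuyuzloyyihzosh → lufuyuzeloyyihzosh.

lufuyuzeloyyihzosh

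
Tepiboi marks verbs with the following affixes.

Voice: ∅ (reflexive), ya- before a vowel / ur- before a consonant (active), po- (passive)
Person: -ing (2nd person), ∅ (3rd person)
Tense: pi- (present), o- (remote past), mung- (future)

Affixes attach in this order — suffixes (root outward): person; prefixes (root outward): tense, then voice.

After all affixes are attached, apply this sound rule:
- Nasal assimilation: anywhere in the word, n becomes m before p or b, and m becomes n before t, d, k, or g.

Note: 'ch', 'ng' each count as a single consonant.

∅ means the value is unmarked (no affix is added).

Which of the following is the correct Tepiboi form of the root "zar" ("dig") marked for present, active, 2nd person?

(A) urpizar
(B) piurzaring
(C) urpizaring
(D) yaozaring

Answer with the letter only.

C

Attach person 2nd person -ing → zaring.
Attach tense present pi- → pizaring.
Attach voice active ur- (before consonant 'p') → urpizaring.
Nasal assimilation: no change.
So the correct form is urpizaring, option (C).
(B) piurzaring is wrong: it has the affixes in the wrong order.
(A) urpizar is wrong: it uses 3rd person instead of 2nd person for person.
(D) yaozaring is wrong: it uses remote past instead of present for tense.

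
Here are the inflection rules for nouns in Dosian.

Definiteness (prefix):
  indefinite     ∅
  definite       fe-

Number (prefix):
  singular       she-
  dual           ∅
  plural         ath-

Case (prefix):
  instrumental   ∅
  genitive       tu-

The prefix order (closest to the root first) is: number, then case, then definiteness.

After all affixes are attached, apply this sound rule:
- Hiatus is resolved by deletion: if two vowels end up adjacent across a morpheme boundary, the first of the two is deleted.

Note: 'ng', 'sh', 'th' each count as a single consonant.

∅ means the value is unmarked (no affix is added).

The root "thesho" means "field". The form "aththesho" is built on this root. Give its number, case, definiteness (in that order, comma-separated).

plural, instrumental, indefinite

Segment: ath-thesho.
number: ath- → plural.
case: ∅ → instrumental.
definiteness: ∅ → indefinite.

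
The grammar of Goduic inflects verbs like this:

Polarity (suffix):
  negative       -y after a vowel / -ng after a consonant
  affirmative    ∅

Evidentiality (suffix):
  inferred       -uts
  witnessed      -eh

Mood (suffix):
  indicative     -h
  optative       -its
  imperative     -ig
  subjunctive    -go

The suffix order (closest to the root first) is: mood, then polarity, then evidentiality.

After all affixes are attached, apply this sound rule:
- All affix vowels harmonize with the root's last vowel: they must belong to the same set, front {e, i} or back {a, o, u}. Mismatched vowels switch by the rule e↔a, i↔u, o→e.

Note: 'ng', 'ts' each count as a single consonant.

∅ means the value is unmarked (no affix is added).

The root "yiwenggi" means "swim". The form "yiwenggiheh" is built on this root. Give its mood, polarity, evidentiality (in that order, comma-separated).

Segment: yiwenggi-h-eh.
mood: -h → indicative.
polarity: ∅ → affirmative.
evidentiality: -eh → witnessed.

indicative, affirmative, witnessed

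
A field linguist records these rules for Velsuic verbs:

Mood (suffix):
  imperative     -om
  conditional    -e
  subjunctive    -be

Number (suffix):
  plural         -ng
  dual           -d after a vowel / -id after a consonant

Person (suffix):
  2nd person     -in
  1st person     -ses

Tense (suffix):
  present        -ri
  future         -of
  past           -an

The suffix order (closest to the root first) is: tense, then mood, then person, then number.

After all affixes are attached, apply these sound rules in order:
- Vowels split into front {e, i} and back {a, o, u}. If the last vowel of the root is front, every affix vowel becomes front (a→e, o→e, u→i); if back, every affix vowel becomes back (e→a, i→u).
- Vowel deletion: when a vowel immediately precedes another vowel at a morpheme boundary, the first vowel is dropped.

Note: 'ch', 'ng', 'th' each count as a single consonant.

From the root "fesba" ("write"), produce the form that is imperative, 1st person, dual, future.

fesbofomsasud

Attach tense future -of → fesbaof.
Attach mood imperative -om → fesbaofom.
Attach person 1st person -ses → fesbaofomses.
Attach number dual -id (after consonant 's') → fesbaofomsesid.
Apply vowel harmony: fesbaofomsesid → fesbaofomsasud.
Apply vowel deletion: fesbaofomsasud → fesbofomsasud.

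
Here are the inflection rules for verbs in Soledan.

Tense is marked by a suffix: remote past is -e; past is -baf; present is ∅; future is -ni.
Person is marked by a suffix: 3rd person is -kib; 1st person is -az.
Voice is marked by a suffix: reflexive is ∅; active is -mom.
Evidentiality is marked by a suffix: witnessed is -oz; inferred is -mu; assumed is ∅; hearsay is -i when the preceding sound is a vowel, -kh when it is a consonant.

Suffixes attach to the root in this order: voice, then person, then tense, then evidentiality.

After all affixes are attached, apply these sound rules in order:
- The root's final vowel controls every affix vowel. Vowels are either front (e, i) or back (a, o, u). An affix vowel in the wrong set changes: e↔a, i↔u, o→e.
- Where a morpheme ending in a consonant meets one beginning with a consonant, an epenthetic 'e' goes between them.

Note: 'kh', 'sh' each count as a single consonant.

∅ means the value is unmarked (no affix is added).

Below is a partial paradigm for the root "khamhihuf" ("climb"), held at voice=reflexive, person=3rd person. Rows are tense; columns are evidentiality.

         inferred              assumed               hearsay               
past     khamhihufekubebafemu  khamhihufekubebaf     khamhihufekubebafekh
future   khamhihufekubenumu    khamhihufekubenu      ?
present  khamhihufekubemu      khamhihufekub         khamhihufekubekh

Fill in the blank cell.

voice = reflexive: zero marking, form stays khamhihuf.
Attach person 3rd person -kib → khamhihufkib.
Attach tense future -ni → khamhihufkibni.
Attach evidentiality hearsay -i (after vowel 'i') → khamhihufkibnii.
Apply vowel harmony: khamhihufkibnii → khamhihufkubnuu.
Apply epenthesis: khamhihufkubnuu → khamhihufekubenuu.

khamhihufekubenuu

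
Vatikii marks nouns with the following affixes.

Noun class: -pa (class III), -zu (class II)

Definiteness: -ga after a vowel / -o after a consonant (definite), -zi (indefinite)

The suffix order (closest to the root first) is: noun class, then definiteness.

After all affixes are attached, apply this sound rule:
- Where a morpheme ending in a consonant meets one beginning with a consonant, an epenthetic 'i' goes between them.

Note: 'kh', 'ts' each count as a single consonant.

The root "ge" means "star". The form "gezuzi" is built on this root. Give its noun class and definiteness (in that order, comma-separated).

Segment: ge-zu-zi.
noun class: -zu → class II.
definiteness: -zi → indefinite.

class II, indefinite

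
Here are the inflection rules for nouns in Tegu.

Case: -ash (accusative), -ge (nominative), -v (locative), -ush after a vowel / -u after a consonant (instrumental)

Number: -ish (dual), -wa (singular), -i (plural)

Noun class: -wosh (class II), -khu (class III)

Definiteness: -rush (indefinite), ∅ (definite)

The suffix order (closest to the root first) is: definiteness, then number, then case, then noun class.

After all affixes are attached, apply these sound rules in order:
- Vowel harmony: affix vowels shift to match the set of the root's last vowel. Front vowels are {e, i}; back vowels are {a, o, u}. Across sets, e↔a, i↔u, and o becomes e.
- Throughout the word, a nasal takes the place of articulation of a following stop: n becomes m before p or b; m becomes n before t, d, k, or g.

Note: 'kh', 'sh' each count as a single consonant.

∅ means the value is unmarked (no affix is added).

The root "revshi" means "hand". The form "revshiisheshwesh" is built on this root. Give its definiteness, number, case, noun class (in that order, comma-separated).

definite, dual, accusative, class II

Segment: revshi-ish-ash-wosh.
definiteness: ∅ → definite.
number: -ish → dual.
case: -ash → accusative.
noun class: -wosh → class II.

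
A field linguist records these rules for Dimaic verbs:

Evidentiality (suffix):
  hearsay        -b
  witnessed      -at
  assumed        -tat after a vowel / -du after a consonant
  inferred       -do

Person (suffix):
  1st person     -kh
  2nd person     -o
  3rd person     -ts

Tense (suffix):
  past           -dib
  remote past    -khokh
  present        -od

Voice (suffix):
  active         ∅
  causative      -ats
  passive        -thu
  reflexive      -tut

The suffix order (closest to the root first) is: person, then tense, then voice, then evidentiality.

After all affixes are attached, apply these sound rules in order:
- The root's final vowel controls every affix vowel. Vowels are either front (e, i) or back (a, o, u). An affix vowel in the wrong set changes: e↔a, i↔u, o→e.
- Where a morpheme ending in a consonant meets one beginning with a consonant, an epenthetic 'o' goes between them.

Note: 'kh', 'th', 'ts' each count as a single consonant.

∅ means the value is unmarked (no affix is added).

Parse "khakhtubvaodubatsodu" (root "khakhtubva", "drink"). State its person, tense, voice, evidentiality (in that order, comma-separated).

Segment: khakhtubva-o-dib-ats-du.
person: -o → 2nd person.
tense: -dib → past.
voice: -ats → causative.
evidentiality: -tat/du → assumed.

2nd person, past, causative, assumed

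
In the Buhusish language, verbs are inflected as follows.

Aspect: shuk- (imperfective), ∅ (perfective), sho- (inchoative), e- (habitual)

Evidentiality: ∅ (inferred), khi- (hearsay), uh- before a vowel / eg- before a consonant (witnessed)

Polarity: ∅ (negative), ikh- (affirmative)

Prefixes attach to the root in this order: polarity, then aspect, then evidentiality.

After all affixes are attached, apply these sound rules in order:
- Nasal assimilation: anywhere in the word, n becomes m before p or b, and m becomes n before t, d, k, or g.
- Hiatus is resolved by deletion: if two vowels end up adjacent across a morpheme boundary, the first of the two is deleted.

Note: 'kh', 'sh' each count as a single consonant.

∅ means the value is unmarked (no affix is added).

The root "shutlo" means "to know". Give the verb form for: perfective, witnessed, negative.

polarity = negative: zero marking, form stays shutlo.
aspect = perfective: zero marking, form stays shutlo.
Attach evidentiality witnessed eg- (before consonant 'sh') → egshutlo.
Nasal assimilation: no change.
Vowel deletion: no change.

egshutlo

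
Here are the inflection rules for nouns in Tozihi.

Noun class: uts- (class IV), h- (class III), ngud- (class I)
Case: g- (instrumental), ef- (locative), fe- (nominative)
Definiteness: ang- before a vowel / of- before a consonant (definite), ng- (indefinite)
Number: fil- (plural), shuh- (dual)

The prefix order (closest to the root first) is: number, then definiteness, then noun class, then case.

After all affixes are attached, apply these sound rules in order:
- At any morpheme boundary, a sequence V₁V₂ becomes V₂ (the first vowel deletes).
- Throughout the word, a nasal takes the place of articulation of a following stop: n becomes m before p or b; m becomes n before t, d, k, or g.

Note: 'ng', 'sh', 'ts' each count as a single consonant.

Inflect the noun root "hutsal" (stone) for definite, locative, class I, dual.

Attach number dual shuh- → shuhhutsal.
Attach definiteness definite of- (before consonant 'sh') → ofshuhhutsal.
Attach noun class class I ngud- → ngudofshuhhutsal.
Attach case locative ef- → efngudofshuhhutsal.
Vowel deletion: no change.
Nasal assimilation: no change.

efngudofshuhhutsal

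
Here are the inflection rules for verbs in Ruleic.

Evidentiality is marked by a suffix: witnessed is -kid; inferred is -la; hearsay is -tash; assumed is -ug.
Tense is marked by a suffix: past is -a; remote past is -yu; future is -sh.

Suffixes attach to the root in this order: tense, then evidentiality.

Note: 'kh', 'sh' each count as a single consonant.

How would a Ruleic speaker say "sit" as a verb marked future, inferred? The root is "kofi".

kofishla

Attach tense future -sh → kofish.
Attach evidentiality inferred -la → kofishla.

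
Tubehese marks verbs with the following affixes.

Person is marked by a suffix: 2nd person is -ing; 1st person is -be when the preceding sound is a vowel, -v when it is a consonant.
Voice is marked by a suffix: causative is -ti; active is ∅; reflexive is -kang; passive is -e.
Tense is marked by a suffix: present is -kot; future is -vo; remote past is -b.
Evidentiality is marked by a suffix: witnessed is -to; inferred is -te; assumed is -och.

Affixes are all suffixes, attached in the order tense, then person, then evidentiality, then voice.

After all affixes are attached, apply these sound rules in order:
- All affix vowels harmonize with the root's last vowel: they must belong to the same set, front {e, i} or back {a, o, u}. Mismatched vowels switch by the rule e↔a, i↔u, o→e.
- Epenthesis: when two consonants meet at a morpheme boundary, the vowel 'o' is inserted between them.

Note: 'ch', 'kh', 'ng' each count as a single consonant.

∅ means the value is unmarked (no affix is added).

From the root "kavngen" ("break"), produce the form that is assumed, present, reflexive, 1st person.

Attach tense present -kot → kavngenkot.
Attach person 1st person -v (after consonant 't') → kavngenkotv.
Attach evidentiality assumed -och → kavngenkotvoch.
Attach voice reflexive -kang → kavngenkotvochkang.
Apply vowel harmony: kavngenkotvochkang → kavngenketvechkeng.
Apply epenthesis: kavngenketvechkeng → kavngenoketovechokeng.

kavngenoketovechokeng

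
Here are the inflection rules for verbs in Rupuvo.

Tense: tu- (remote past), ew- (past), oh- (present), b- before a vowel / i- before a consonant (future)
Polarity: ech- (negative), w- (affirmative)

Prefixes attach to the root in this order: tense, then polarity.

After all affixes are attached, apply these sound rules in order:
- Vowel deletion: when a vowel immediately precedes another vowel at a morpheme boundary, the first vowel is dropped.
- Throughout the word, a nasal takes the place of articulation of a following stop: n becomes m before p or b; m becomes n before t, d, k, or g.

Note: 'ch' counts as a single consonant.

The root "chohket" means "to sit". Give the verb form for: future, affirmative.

wichohket

Attach tense future i- (before consonant 'ch') → ichohket.
Attach polarity affirmative w- → wichohket.
Vowel deletion: no change.
Nasal assimilation: no change.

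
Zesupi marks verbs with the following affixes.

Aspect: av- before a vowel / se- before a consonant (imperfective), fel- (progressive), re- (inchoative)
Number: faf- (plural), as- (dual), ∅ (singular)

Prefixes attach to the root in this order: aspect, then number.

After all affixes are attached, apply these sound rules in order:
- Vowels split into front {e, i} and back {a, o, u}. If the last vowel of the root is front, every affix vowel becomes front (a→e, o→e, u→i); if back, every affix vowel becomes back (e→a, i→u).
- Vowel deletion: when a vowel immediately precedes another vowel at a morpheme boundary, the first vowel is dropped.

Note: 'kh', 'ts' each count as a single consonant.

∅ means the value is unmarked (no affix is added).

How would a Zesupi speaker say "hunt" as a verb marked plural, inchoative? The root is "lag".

Attach aspect inchoative re- → relag.
Attach number plural faf- → fafrelag.
Apply vowel harmony: fafrelag → fafralag.
Vowel deletion: no change.

fafralag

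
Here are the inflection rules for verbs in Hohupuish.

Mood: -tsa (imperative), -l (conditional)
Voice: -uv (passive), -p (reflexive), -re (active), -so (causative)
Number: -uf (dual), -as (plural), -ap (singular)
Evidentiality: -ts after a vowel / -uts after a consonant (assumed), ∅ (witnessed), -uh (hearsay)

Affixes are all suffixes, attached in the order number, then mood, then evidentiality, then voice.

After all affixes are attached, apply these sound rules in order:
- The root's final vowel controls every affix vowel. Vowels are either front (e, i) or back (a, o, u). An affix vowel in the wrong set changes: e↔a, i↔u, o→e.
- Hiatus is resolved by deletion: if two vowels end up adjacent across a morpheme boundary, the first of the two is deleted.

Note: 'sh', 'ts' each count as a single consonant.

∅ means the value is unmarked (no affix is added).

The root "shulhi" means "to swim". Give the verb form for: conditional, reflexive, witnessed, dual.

Attach number dual -uf → shulhiuf.
Attach mood conditional -l → shulhiufl.
evidentiality = witnessed: zero marking, form stays shulhiufl.
Attach voice reflexive -p → shulhiuflp.
Apply vowel harmony: shulhiuflp → shulhiiflp.
Apply vowel deletion: shulhiiflp → shulhiflp.

shulhiflp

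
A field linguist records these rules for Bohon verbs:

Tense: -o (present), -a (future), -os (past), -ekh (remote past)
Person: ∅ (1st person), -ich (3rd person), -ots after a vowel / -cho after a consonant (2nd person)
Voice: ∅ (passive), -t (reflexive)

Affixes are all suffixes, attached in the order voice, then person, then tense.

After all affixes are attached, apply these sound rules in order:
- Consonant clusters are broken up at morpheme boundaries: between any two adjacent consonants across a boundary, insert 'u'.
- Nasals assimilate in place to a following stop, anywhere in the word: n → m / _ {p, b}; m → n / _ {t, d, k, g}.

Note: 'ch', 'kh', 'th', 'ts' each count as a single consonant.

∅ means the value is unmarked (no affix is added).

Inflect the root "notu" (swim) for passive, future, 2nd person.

notuotsa

voice = passive: zero marking, form stays notu.
Attach person 2nd person -ots (after vowel 'u') → notuots.
Attach tense future -a → notuotsa.
Epenthesis: no change.
Nasal assimilation: no change.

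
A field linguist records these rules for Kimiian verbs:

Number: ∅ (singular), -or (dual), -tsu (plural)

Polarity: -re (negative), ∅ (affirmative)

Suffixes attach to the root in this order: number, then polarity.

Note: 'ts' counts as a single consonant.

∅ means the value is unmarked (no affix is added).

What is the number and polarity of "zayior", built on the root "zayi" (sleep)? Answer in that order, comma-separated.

Segment: zayi-or.
number: -or → dual.
polarity: ∅ → affirmative.

dual, affirmative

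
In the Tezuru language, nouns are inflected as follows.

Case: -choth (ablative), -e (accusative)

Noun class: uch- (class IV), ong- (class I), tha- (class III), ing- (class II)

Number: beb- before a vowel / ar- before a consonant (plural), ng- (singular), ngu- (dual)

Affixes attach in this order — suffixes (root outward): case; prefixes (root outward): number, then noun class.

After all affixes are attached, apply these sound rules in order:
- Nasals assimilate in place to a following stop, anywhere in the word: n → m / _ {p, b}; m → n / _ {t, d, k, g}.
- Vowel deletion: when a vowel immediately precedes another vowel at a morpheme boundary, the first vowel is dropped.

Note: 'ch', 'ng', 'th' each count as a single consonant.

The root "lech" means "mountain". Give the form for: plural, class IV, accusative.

Attach case accusative -e → leche.
Attach number plural ar- (before consonant 'l') → arleche.
Attach noun class class IV uch- → ucharleche.
Nasal assimilation: no change.
Vowel deletion: no change.

ucharleche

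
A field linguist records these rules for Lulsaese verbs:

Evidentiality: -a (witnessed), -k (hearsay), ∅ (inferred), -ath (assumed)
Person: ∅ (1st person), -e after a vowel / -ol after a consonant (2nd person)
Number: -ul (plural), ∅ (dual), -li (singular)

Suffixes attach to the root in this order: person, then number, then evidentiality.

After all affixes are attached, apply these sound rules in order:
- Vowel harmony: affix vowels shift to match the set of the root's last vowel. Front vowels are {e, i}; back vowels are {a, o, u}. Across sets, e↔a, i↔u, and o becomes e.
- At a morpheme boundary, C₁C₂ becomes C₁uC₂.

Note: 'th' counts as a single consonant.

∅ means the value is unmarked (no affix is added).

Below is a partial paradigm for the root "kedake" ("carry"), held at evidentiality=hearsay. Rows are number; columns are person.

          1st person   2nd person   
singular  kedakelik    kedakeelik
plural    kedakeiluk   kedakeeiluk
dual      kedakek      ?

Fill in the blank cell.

Attach person 2nd person -e (after vowel 'e') → kedakee.
number = dual: zero marking, form stays kedakee.
Attach evidentiality hearsay -k → kedakeek.
Vowel harmony: no change.
Epenthesis: no change.

kedakeek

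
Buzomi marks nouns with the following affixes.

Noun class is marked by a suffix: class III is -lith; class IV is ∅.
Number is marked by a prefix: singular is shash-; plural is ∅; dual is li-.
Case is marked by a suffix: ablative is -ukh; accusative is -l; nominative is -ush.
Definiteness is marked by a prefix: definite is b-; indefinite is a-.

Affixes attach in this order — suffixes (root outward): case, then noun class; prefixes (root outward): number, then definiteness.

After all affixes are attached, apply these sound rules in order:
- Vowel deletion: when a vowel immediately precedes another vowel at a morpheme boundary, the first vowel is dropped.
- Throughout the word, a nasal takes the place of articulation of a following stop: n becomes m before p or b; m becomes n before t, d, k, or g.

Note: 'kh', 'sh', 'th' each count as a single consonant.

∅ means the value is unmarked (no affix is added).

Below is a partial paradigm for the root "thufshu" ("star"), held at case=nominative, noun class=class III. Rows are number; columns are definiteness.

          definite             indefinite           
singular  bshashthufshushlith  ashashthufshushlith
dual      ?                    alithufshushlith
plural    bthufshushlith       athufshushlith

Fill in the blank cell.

Attach case nominative -ush → thufshuush.
Attach noun class class III -lith → thufshuushlith.
Attach number dual li- → lithufshuushlith.
Attach definiteness definite b- → blithufshuushlith.
Apply vowel deletion: blithufshuushlith → blithufshushlith.
Nasal assimilation: no change.

blithufshushlith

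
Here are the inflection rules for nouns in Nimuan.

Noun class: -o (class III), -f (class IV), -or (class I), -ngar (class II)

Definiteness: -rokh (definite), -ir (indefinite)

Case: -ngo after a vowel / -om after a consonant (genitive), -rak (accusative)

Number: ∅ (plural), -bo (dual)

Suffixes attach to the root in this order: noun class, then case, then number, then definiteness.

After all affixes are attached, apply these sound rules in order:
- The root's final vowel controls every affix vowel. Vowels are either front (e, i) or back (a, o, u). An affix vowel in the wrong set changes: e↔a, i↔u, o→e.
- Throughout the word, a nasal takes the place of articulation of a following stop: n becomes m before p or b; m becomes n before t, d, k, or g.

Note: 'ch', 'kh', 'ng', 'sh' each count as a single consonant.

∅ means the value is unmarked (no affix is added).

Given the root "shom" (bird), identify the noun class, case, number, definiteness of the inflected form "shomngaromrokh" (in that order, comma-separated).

Segment: shom-ngar-om-rokh.
noun class: -ngar → class II.
case: -ngo/om → genitive.
number: ∅ → plural.
definiteness: -rokh → definite.

class II, genitive, plural, definite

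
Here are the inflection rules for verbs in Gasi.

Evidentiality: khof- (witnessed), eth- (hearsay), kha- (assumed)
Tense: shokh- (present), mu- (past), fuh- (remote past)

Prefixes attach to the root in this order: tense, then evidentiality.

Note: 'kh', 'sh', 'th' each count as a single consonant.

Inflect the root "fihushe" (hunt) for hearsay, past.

ethmufihushe

Attach tense past mu- → mufihushe.
Attach evidentiality hearsay eth- → ethmufihushe.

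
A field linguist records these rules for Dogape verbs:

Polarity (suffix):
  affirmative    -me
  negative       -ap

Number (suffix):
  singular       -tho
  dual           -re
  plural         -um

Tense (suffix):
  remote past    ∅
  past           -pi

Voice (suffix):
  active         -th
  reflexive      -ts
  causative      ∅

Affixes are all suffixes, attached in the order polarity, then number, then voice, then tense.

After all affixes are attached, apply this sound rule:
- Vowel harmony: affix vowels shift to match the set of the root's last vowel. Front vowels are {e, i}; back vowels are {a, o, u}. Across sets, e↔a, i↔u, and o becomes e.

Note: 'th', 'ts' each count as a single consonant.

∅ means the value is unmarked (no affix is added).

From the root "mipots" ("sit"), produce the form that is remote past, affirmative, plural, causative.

mipotsmaum

Attach polarity affirmative -me → mipotsme.
Attach number plural -um → mipotsmeum.
voice = causative: zero marking, form stays mipotsmeum.
tense = remote past: zero marking, form stays mipotsmeum.
Apply vowel harmony: mipotsmeum → mipotsmaum.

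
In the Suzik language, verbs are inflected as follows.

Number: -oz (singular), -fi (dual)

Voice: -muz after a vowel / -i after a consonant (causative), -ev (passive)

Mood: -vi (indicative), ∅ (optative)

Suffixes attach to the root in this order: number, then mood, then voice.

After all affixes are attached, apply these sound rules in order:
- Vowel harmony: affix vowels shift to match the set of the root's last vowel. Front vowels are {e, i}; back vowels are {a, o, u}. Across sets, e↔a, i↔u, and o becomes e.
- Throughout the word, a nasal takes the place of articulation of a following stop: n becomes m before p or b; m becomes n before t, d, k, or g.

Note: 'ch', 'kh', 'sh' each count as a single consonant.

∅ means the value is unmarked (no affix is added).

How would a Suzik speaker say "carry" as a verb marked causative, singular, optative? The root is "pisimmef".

pisimmefezi

Attach number singular -oz → pisimmefoz.
mood = optative: zero marking, form stays pisimmefoz.
Attach voice causative -i (after consonant 'z') → pisimmefozi.
Apply vowel harmony: pisimmefozi → pisimmefezi.
Nasal assimilation: no change.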